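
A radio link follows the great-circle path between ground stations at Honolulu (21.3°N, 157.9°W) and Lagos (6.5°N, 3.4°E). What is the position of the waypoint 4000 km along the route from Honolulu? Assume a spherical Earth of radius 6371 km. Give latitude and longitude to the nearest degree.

≈ 48°N, 127°W

Write both endpoints as unit vectors p₁, p₂ with components (cos φ cos λ, cos φ sin λ, sin φ).
The central angle between the endpoints is δ = arccos(p₁·p₂) ≈ 2.560 rad (146.7°). The total great-circle distance is δ·R ≈ 2.560 × 6371 ≈ 16311 km, so the target fraction is f = 4000/16311 ≈ 0.245.
Interpolate at f ≈ 0.245 with slerp weights a = sin((1−f)δ)/sin δ ≈ 1.703, b = sin(fδ)/sin δ ≈ 1.070.
p = a·p₁ + b·p₂ ≈ (-0.409, -0.534, 0.740); φ = arcsin(p_z) ≈ 47.71°, λ = atan2(p_y, p_x) ≈ -127.48°.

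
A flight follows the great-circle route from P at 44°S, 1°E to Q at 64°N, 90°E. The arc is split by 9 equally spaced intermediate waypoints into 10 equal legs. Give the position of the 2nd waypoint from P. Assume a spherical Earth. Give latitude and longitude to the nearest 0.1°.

Write both endpoints as unit vectors p₁, p₂ with components (cos φ cos λ, cos φ sin λ, sin φ).
The central angle between the endpoints is δ = arccos(p₁·p₂) ≈ 2.238 rad (128.2°).
Interpolate at f = 2/10 with slerp weights a = sin((1−f)δ)/sin δ ≈ 1.242, b = sin(fδ)/sin δ ≈ 0.551.
p = a·p₁ + b·p₂ ≈ (0.894, 0.257, -0.368); φ = arcsin(p_z) ≈ -21.58°, λ = atan2(p_y, p_x) ≈ 16.05°.

≈ 21.6°S, 16.1°E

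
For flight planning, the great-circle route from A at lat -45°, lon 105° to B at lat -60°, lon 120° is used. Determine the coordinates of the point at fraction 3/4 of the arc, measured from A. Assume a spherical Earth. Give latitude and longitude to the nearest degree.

≈ lat -56°, lon 115°

Write both endpoints as unit vectors p₁, p₂ with components (cos φ cos λ, cos φ sin λ, sin φ).
The central angle between the endpoints is δ = arccos(p₁·p₂) ≈ 0.305 rad (17.5°).
Interpolate at f = 3/4 with slerp weights a = sin((1−f)δ)/sin δ ≈ 0.254, b = sin(fδ)/sin δ ≈ 0.755.
p = a·p₁ + b·p₂ ≈ (-0.235, 0.500, -0.833); φ = arcsin(p_z) ≈ -56.44°, λ = atan2(p_y, p_x) ≈ 115.18°.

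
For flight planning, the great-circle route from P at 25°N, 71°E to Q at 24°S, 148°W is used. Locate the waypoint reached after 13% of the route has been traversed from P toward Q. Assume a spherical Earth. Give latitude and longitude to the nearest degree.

From cos δ = sin φ₁ sin φ₂ + cos φ₁ cos φ₂ cos Δλ, the central angle is δ ≈ 2.524 rad (144.6°).
Interpolate at f = 0.13 with slerp weights a = sin((1−f)δ)/sin δ ≈ 1.400, b = sin(fδ)/sin δ ≈ 0.557.
p = a·p₁ + b·p₂ ≈ (-0.018, 0.931, 0.365); φ = arcsin(p_z) ≈ 21.44°, λ = atan2(p_y, p_x) ≈ 91.11°.

≈ 21°N, 91°E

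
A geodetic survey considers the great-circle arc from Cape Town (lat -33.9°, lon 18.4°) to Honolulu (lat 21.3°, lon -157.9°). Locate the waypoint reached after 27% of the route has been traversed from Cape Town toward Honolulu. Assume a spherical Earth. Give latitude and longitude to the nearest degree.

Convert each endpoint to a unit vector on the sphere (x = cos φ cos λ, y = cos φ sin λ, z = sin φ).
The central angle between the endpoints is δ = arccos(p₁·p₂) ≈ 2.914 rad (167.0°).
Interpolate at f = 0.27 with slerp weights a = sin((1−f)δ)/sin δ ≈ 3.769, b = sin(fδ)/sin δ ≈ 3.144.
p = a·p₁ + b·p₂ ≈ (0.255, -0.115, -0.960); φ = arcsin(p_z) ≈ -73.79°, λ = atan2(p_y, p_x) ≈ -24.23°.

≈ lat -74°, lon -24°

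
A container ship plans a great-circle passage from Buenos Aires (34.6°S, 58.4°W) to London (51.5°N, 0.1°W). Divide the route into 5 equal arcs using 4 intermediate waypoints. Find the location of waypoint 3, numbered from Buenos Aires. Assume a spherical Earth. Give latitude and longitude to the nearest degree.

≈ 19°N, 29°W

Write both endpoints as unit vectors p₁, p₂ with components (cos φ cos λ, cos φ sin λ, sin φ).
The central angle between the endpoints is δ = arccos(p₁·p₂) ≈ 1.747 rad (100.1°).
Interpolate at f = 3/5 with slerp weights a = sin((1−f)δ)/sin δ ≈ 0.653, b = sin(fδ)/sin δ ≈ 0.880.
p = a·p₁ + b·p₂ ≈ (0.830, -0.459, 0.318); φ = arcsin(p_z) ≈ 18.53°, λ = atan2(p_y, p_x) ≈ -28.95°.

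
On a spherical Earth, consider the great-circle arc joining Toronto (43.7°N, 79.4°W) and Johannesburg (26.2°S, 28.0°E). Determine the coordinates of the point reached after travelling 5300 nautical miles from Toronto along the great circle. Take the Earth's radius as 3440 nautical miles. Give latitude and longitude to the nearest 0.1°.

≈ 5.2°S, 3.2°E

Convert each endpoint to a unit vector on the sphere (x = cos φ cos λ, y = cos φ sin λ, z = sin φ).
The central angle between the endpoints is δ = arccos(p₁·p₂) ≈ 2.093 rad (119.9°). The total great-circle distance is δ·R ≈ 2.093 × 3440 ≈ 7201 nmi, so the target fraction is f = 5300/7201 ≈ 0.736.
Interpolate at f ≈ 0.736 with slerp weights a = sin((1−f)δ)/sin δ ≈ 0.606, b = sin(fδ)/sin δ ≈ 1.153.
p = a·p₁ + b·p₂ ≈ (0.994, 0.055, -0.091); φ = arcsin(p_z) ≈ -5.21°, λ = atan2(p_y, p_x) ≈ 3.19°.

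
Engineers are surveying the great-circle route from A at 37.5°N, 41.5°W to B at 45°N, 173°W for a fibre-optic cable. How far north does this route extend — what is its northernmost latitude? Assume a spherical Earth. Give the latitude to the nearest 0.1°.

≈ 65.1°N

The great circle lies in the plane with unit normal n̂ = (p₁ × p₂)/|p₁ × p₂|.
Here n̂_z ≈ -0.421; the vertex latitude is φ_max = arccos|n̂_z| ≈ 65.1°.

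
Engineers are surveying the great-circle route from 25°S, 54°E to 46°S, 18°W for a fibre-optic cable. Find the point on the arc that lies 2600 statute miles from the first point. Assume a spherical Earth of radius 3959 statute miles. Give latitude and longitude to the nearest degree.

The haversine formula gives a central angle δ ≈ 1.049 rad (60.1°) between the endpoints. The total great-circle distance is δ·R ≈ 1.049 × 3959 ≈ 4152 mi, so the target fraction is f = 2600/4152 ≈ 0.626.
Interpolate at f ≈ 0.626 with slerp weights a = sin((1−f)δ)/sin δ ≈ 0.441, b = sin(fδ)/sin δ ≈ 0.704.
p = a·p₁ + b·p₂ ≈ (0.700, 0.172, -0.693); φ = arcsin(p_z) ≈ -43.86°, λ = atan2(p_y, p_x) ≈ 13.81°.

≈ 44°S, 14°E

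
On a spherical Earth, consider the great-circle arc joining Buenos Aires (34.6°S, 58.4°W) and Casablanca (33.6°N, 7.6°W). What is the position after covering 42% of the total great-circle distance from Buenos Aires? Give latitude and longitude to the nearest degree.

From cos δ = sin φ₁ sin φ₂ + cos φ₁ cos φ₂ cos Δλ, the central angle is δ ≈ 1.451 rad (83.2°).
Interpolate at f = 0.42 with slerp weights a = sin((1−f)δ)/sin δ ≈ 0.751, b = sin(fδ)/sin δ ≈ 0.577.
p = a·p₁ + b·p₂ ≈ (0.800, -0.590, -0.107); φ = arcsin(p_z) ≈ -6.17°, λ = atan2(p_y, p_x) ≈ -36.41°.

≈ (6°S, 36°W)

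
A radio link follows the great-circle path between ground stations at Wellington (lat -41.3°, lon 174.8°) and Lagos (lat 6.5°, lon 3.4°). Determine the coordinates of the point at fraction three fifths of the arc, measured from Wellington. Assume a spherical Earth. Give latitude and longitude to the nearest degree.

≈ lat -50°, lon 18°

Write both endpoints as unit vectors p₁, p₂ with components (cos φ cos λ, cos φ sin λ, sin φ).
The central angle between the endpoints is δ = arccos(p₁·p₂) ≈ 2.520 rad (144.4°).
Interpolate at f = 3/5 with slerp weights a = sin((1−f)δ)/sin δ ≈ 1.452, b = sin(fδ)/sin δ ≈ 1.713.
p = a·p₁ + b·p₂ ≈ (0.613, 0.200, -0.764); φ = arcsin(p_z) ≈ -49.82°, λ = atan2(p_y, p_x) ≈ 18.04°.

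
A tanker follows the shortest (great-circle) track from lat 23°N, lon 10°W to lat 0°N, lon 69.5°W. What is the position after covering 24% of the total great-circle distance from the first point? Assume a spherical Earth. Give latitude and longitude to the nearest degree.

Write both endpoints as unit vectors p₁, p₂ with components (cos φ cos λ, cos φ sin λ, sin φ).
The central angle between the endpoints is δ = arccos(p₁·p₂) ≈ 1.085 rad (62.1°).
Interpolate at f = 0.24 with slerp weights a = sin((1−f)δ)/sin δ ≈ 0.830, b = sin(fδ)/sin δ ≈ 0.291.
p = a·p₁ + b·p₂ ≈ (0.855, -0.405, 0.324); φ = arcsin(p_z) ≈ 18.93°, λ = atan2(p_y, p_x) ≈ -25.38°.

≈ lat 19°N, lon 25°W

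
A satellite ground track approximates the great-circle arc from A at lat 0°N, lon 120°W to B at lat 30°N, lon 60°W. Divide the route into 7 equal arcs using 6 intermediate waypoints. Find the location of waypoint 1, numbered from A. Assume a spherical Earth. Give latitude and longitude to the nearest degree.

Convert each endpoint to a unit vector on the sphere (x = cos φ cos λ, y = cos φ sin λ, z = sin φ).
The central angle between the endpoints is δ = arccos(p₁·p₂) ≈ 1.123 rad (64.3°).
Interpolate at f = 1/7 with slerp weights a = sin((1−f)δ)/sin δ ≈ 0.910, b = sin(fδ)/sin δ ≈ 0.177.
p = a·p₁ + b·p₂ ≈ (-0.378, -0.921, 0.089); φ = arcsin(p_z) ≈ 5.08°, λ = atan2(p_y, p_x) ≈ -112.33°.

≈ lat 5°N, lon 112°W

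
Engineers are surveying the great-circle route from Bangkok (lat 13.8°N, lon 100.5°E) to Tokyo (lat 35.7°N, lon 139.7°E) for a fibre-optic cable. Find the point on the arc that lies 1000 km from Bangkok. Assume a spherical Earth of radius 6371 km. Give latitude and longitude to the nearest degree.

≈ lat 19°N, lon 108°E

Write both endpoints as unit vectors p₁, p₂ with components (cos φ cos λ, cos φ sin λ, sin φ).
The central angle between the endpoints is δ = arccos(p₁·p₂) ≈ 0.722 rad (41.4°). The total great-circle distance is δ·R ≈ 0.722 × 6371 ≈ 4601 km, so the target fraction is f = 1000/4601 ≈ 0.217.
Interpolate at f ≈ 0.217 with slerp weights a = sin((1−f)δ)/sin δ ≈ 0.810, b = sin(fδ)/sin δ ≈ 0.236.
p = a·p₁ + b·p₂ ≈ (-0.290, 0.898, 0.331); φ = arcsin(p_z) ≈ 19.35°, λ = atan2(p_y, p_x) ≈ 107.89°.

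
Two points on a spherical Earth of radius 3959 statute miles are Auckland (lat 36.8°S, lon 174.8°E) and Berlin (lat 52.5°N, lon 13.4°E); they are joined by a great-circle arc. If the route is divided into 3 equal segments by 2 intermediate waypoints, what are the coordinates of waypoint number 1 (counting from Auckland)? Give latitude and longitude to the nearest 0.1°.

≈ lat 10.0°N, lon 147.9°E

Write both endpoints as unit vectors p₁, p₂ with components (cos φ cos λ, cos φ sin λ, sin φ).
The central angle between the endpoints is δ = arccos(p₁·p₂) ≈ 2.785 rad (159.6°).
Interpolate at f = 1/3 with slerp weights a = sin((1−f)δ)/sin δ ≈ 2.751, b = sin(fδ)/sin δ ≈ 2.296.
p = a·p₁ + b·p₂ ≈ (-0.834, 0.524, 0.174); φ = arcsin(p_z) ≈ 10.00°, λ = atan2(p_y, p_x) ≈ 147.88°.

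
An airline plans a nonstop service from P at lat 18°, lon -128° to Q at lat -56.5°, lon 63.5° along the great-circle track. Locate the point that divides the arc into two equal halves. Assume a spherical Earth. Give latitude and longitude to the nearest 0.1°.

From cos δ = sin φ₁ sin φ₂ + cos φ₁ cos φ₂ cos Δλ, the central angle is δ ≈ 2.453 rad (140.5°).
Interpolate at f = 1/2 with slerp weights a = sin((1−f)δ)/sin δ ≈ 1.481, b = sin(fδ)/sin δ ≈ 1.481.
p = a·p₁ + b·p₂ ≈ (-0.502, -0.378, -0.777); φ = arcsin(p_z) ≈ -51.02°, λ = atan2(p_y, p_x) ≈ -143.02°.

≈ lat -51.0°, lon -143.0°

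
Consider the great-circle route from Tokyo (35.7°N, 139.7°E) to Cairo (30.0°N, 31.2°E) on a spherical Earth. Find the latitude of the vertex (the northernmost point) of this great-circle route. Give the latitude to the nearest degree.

≈ 48°N

The great circle lies in the plane with unit normal n̂ = (p₁ × p₂)/|p₁ × p₂|.
Here n̂_z ≈ -0.669; the vertex latitude is φ_max = arccos|n̂_z| ≈ 48.0°.
Check via Clairaut: cos φ_max = |cos φ₁| · sin C = cos(35.7°)·sin(55.4°) ≈ 0.669, again giving ≈ 48.0°.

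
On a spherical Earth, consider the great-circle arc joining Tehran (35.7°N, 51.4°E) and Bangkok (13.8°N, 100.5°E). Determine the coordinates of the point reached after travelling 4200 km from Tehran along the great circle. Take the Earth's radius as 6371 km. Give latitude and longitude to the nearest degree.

Write both endpoints as unit vectors p₁, p₂ with components (cos φ cos λ, cos φ sin λ, sin φ).
The central angle between the endpoints is δ = arccos(p₁·p₂) ≈ 0.856 rad (49.0°). The total great-circle distance is δ·R ≈ 0.856 × 6371 ≈ 5453 km, so the target fraction is f = 4200/5453 ≈ 0.770.
Interpolate at f ≈ 0.770 with slerp weights a = sin((1−f)δ)/sin δ ≈ 0.259, b = sin(fδ)/sin δ ≈ 0.811.
p = a·p₁ + b·p₂ ≈ (-0.012, 0.939, 0.344); φ = arcsin(p_z) ≈ 20.15°, λ = atan2(p_y, p_x) ≈ 90.76°.

≈ (20°N, 91°E)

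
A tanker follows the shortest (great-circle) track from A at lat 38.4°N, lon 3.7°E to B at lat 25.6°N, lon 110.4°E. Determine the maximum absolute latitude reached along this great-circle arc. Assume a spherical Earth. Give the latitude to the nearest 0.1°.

The great circle lies in the plane with unit normal n̂ = (p₁ × p₂)/|p₁ × p₂|.
Here n̂_z ≈ +0.678; the vertex latitude is φ_max = arccos|n̂_z| ≈ 47.3°.
Check via Clairaut: cos φ_max = |cos φ₁| · sin C = cos(38.4°)·sin(60.0°) ≈ 0.678, again giving ≈ 47.3°.

≈ 47.3°N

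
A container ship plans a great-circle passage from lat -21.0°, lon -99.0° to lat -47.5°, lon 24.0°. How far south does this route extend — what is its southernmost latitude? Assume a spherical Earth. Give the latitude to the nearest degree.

≈ -58°

The great circle lies in the plane with unit normal n̂ = (p₁ × p₂)/|p₁ × p₂|.
Here n̂_z ≈ +0.531; the vertex latitude is φ_max = arccos|n̂_z| ≈ 58.0°.
Check via Clairaut: cos φ_max = |cos φ₁| · sin C = cos(21.0°)·sin(145.4°) ≈ 0.531, again giving ≈ 58.0°.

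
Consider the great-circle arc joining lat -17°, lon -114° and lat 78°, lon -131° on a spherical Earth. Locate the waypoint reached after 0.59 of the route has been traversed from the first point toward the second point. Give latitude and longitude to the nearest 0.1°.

Convert each endpoint to a unit vector on the sphere (x = cos φ cos λ, y = cos φ sin λ, z = sin φ).
The central angle between the endpoints is δ = arccos(p₁·p₂) ≈ 1.667 rad (95.5°).
Interpolate at f = 0.59 with slerp weights a = sin((1−f)δ)/sin δ ≈ 0.634, b = sin(fδ)/sin δ ≈ 0.836.
p = a·p₁ + b·p₂ ≈ (-0.361, -0.685, 0.633); φ = arcsin(p_z) ≈ 39.23°, λ = atan2(p_y, p_x) ≈ -117.76°.

≈ lat 39.2°, lon -117.8°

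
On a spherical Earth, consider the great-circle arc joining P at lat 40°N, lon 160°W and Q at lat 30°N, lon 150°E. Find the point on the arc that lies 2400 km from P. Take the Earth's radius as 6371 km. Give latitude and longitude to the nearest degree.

From cos δ = sin φ₁ sin φ₂ + cos φ₁ cos φ₂ cos Δλ, the central angle is δ ≈ 0.726 rad (41.6°). The total great-circle distance is δ·R ≈ 0.726 × 6371 ≈ 4625 km, so the target fraction is f = 2400/4625 ≈ 0.519.
Interpolate at f ≈ 0.519 with slerp weights a = sin((1−f)δ)/sin δ ≈ 0.516, b = sin(fδ)/sin δ ≈ 0.554.
p = a·p₁ + b·p₂ ≈ (-0.787, 0.105, 0.608); φ = arcsin(p_z) ≈ 37.47°, λ = atan2(p_y, p_x) ≈ 172.41°.

≈ lat 37°N, lon 172°E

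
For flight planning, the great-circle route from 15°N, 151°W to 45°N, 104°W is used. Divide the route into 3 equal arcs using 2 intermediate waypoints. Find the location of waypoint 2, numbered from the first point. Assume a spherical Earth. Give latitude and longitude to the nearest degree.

Convert each endpoint to a unit vector on the sphere (x = cos φ cos λ, y = cos φ sin λ, z = sin φ).
The central angle between the endpoints is δ = arccos(p₁·p₂) ≈ 0.865 rad (49.5°).
Interpolate at f = 2/3 with slerp weights a = sin((1−f)δ)/sin δ ≈ 0.374, b = sin(fδ)/sin δ ≈ 0.716.
p = a·p₁ + b·p₂ ≈ (-0.438, -0.666, 0.603); φ = arcsin(p_z) ≈ 37.10°, λ = atan2(p_y, p_x) ≈ -123.32°.

≈ 37°N, 123°W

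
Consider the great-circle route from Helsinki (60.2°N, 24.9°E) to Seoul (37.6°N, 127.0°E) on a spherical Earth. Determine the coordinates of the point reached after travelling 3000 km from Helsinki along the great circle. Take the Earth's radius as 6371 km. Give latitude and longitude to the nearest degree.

≈ 62°N, 83°E

Write both endpoints as unit vectors p₁, p₂ with components (cos φ cos λ, cos φ sin λ, sin φ).
The central angle between the endpoints is δ = arccos(p₁·p₂) ≈ 1.107 rad (63.5°). The total great-circle distance is δ·R ≈ 1.107 × 6371 ≈ 7056 km, so the target fraction is f = 3000/7056 ≈ 0.425.
Interpolate at f ≈ 0.425 with slerp weights a = sin((1−f)δ)/sin δ ≈ 0.665, b = sin(fδ)/sin δ ≈ 0.507.
p = a·p₁ + b·p₂ ≈ (0.058, 0.460, 0.886); φ = arcsin(p_z) ≈ 62.38°, λ = atan2(p_y, p_x) ≈ 82.85°.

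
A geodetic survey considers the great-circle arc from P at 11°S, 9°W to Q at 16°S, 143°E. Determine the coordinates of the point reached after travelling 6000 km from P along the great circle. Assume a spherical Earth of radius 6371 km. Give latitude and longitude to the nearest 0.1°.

The haversine formula gives a central angle δ ≈ 2.466 rad (141.3°) between the endpoints. The total great-circle distance is δ·R ≈ 2.466 × 6371 ≈ 15713 km, so the target fraction is f = 6000/15713 ≈ 0.382.
Interpolate at f ≈ 0.382 with slerp weights a = sin((1−f)δ)/sin δ ≈ 1.598, b = sin(fδ)/sin δ ≈ 1.294.
p = a·p₁ + b·p₂ ≈ (0.556, 0.503, -0.661); φ = arcsin(p_z) ≈ -41.41°, λ = atan2(p_y, p_x) ≈ 42.12°.

≈ 41.4°S, 42.1°E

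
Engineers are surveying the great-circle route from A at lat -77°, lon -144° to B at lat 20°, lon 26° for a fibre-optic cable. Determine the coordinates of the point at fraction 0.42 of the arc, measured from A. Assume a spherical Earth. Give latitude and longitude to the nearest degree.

Convert each endpoint to a unit vector on the sphere (x = cos φ cos λ, y = cos φ sin λ, z = sin φ).
The central angle between the endpoints is δ = arccos(p₁·p₂) ≈ 2.143 rad (122.8°).
Interpolate at f = 0.42 with slerp weights a = sin((1−f)δ)/sin δ ≈ 1.126, b = sin(fδ)/sin δ ≈ 0.932.
p = a·p₁ + b·p₂ ≈ (0.582, 0.235, -0.779); φ = arcsin(p_z) ≈ -51.13°, λ = atan2(p_y, p_x) ≈ 21.98°.

≈ lat -51°, lon 22°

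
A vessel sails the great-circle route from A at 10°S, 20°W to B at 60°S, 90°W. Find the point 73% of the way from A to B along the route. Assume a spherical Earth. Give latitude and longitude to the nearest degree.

The haversine formula gives a central angle δ ≈ 1.246 rad (71.4°) between the endpoints.
Interpolate at f = 0.73 with slerp weights a = sin((1−f)δ)/sin δ ≈ 0.348, b = sin(fδ)/sin δ ≈ 0.833.
p = a·p₁ + b·p₂ ≈ (0.322, -0.534, -0.782); φ = arcsin(p_z) ≈ -51.42°, λ = atan2(p_y, p_x) ≈ -58.87°.

≈ 51°S, 59°W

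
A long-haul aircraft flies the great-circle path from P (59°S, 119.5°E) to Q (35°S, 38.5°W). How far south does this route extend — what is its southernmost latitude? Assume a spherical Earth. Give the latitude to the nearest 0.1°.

The great circle lies in the plane with unit normal n̂ = (p₁ × p₂)/|p₁ × p₂|.
Here n̂_z ≈ -0.159; the vertex latitude is φ_max = arccos|n̂_z| ≈ 80.9°.
Check via Clairaut: cos φ_max = |cos φ₁| · sin C = cos(59.0°)·sin(162.0°) ≈ 0.159, again giving ≈ 80.9°.

≈ 80.9°S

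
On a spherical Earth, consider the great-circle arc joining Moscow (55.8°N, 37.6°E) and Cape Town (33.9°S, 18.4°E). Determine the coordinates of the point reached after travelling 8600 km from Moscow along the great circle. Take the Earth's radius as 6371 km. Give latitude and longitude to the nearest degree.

Convert each endpoint to a unit vector on the sphere (x = cos φ cos λ, y = cos φ sin λ, z = sin φ).
The central angle between the endpoints is δ = arccos(p₁·p₂) ≈ 1.592 rad (91.2°). The total great-circle distance is δ·R ≈ 1.592 × 6371 ≈ 10140 km, so the target fraction is f = 8600/10140 ≈ 0.848.
Interpolate at f ≈ 0.848 with slerp weights a = sin((1−f)δ)/sin δ ≈ 0.239, b = sin(fδ)/sin δ ≈ 0.976.
p = a·p₁ + b·p₂ ≈ (0.875, 0.338, -0.346); φ = arcsin(p_z) ≈ -20.26°, λ = atan2(p_y, p_x) ≈ 21.10°.

≈ 20°S, 21°E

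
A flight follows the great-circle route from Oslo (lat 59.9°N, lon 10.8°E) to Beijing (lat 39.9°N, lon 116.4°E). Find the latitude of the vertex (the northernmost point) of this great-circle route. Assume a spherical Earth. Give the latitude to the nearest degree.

≈ 65°N

The great circle lies in the plane with unit normal n̂ = (p₁ × p₂)/|p₁ × p₂|.
Here n̂_z ≈ +0.415; the vertex latitude is φ_max = arccos|n̂_z| ≈ 65.5°.
Check via Clairaut: cos φ_max = |cos φ₁| · sin C = cos(59.9°)·sin(55.9°) ≈ 0.415, again giving ≈ 65.5°.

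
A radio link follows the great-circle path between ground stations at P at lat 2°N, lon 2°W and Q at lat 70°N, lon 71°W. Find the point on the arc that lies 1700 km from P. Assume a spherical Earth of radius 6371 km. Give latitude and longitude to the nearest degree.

≈ lat 16°N, lon 7°W

The haversine formula gives a central angle δ ≈ 1.415 rad (81.1°) between the endpoints. The total great-circle distance is δ·R ≈ 1.415 × 6371 ≈ 9014 km, so the target fraction is f = 1700/9014 ≈ 0.189.
Interpolate at f ≈ 0.189 with slerp weights a = sin((1−f)δ)/sin δ ≈ 0.923, b = sin(fδ)/sin δ ≈ 0.267.
p = a·p₁ + b·p₂ ≈ (0.952, -0.119, 0.283); φ = arcsin(p_z) ≈ 16.44°, λ = atan2(p_y, p_x) ≈ -7.10°.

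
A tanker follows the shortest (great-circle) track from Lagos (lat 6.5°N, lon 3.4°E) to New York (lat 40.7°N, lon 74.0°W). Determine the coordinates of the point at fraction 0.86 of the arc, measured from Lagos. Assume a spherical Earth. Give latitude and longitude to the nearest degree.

The haversine formula gives a central angle δ ≈ 1.330 rad (76.2°) between the endpoints.
Interpolate at f = 0.86 with slerp weights a = sin((1−f)δ)/sin δ ≈ 0.191, b = sin(fδ)/sin δ ≈ 0.937.
p = a·p₁ + b·p₂ ≈ (0.385, -0.672, 0.633); φ = arcsin(p_z) ≈ 39.26°, λ = atan2(p_y, p_x) ≈ -60.19°.

≈ lat 39°N, lon 60°W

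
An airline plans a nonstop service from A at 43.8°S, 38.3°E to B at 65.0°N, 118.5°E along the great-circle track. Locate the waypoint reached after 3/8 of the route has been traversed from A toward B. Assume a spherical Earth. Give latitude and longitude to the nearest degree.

≈ 1°S, 60°E

From cos δ = sin φ₁ sin φ₂ + cos φ₁ cos φ₂ cos Δλ, the central angle is δ ≈ 2.184 rad (125.1°).
Interpolate at f = 3/8 with slerp weights a = sin((1−f)δ)/sin δ ≈ 1.197, b = sin(fδ)/sin δ ≈ 0.893.
p = a·p₁ + b·p₂ ≈ (0.498, 0.867, -0.019); φ = arcsin(p_z) ≈ -1.09°, λ = atan2(p_y, p_x) ≈ 60.14°.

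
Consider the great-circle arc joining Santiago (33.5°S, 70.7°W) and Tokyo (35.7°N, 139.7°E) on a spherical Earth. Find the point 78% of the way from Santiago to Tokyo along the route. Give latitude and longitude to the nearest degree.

Convert each endpoint to a unit vector on the sphere (x = cos φ cos λ, y = cos φ sin λ, z = sin φ).
The central angle between the endpoints is δ = arccos(p₁·p₂) ≈ 2.705 rad (155.0°).
Interpolate at f = 0.78 with slerp weights a = sin((1−f)δ)/sin δ ≈ 1.325, b = sin(fδ)/sin δ ≈ 2.029.
p = a·p₁ + b·p₂ ≈ (-0.891, 0.023, 0.453); φ = arcsin(p_z) ≈ 26.91°, λ = atan2(p_y, p_x) ≈ 178.54°.

≈ (27°N, 179°E)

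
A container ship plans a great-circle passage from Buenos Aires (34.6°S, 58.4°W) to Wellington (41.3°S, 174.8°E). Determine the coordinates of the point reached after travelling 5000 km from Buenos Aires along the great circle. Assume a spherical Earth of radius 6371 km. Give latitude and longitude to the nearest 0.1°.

The haversine formula gives a central angle δ ≈ 1.566 rad (89.8°) between the endpoints. The total great-circle distance is δ·R ≈ 1.566 × 6371 ≈ 9980 km, so the target fraction is f = 5000/9980 ≈ 0.501.
Interpolate at f ≈ 0.501 with slerp weights a = sin((1−f)δ)/sin δ ≈ 0.704, b = sin(fδ)/sin δ ≈ 0.707.
p = a·p₁ + b·p₂ ≈ (-0.225, -0.446, -0.866); φ = arcsin(p_z) ≈ -60.05°, λ = atan2(p_y, p_x) ≈ -116.77°.

≈ (60.0°S, 116.8°W)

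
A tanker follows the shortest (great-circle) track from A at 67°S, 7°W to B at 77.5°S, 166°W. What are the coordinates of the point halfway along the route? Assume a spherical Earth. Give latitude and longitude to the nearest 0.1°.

Write both endpoints as unit vectors p₁, p₂ with components (cos φ cos λ, cos φ sin λ, sin φ).
The central angle between the endpoints is δ = arccos(p₁·p₂) ≈ 0.610 rad (34.9°).
Interpolate at f = 1/2 with slerp weights a = sin((1−f)δ)/sin δ ≈ 0.524, b = sin(fδ)/sin δ ≈ 0.524.
p = a·p₁ + b·p₂ ≈ (0.093, -0.052, -0.994); φ = arcsin(p_z) ≈ -83.86°, λ = atan2(p_y, p_x) ≈ -29.35°.

≈ 83.9°S, 29.3°W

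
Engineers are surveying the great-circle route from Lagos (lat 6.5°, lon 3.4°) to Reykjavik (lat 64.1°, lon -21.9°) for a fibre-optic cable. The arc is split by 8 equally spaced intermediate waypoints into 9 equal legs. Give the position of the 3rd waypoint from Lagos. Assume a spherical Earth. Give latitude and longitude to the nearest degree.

From cos δ = sin φ₁ sin φ₂ + cos φ₁ cos φ₂ cos Δλ, the central angle is δ ≈ 1.054 rad (60.4°).
Interpolate at f = 3/9 with slerp weights a = sin((1−f)δ)/sin δ ≈ 0.743, b = sin(fδ)/sin δ ≈ 0.396.
p = a·p₁ + b·p₂ ≈ (0.898, -0.021, 0.440); φ = arcsin(p_z) ≈ 26.12°, λ = atan2(p_y, p_x) ≈ -1.32°.

≈ lat 26°, lon -1°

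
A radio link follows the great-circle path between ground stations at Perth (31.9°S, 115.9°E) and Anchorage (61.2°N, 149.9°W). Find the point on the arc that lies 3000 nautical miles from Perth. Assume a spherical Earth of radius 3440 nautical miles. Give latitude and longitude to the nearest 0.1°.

Write both endpoints as unit vectors p₁, p₂ with components (cos φ cos λ, cos φ sin λ, sin φ).
The central angle between the endpoints is δ = arccos(p₁·p₂) ≈ 2.086 rad (119.5°). The total great-circle distance is δ·R ≈ 2.086 × 3440 ≈ 7177 nmi, so the target fraction is f = 3000/7177 ≈ 0.418.
Interpolate at f ≈ 0.418 with slerp weights a = sin((1−f)δ)/sin δ ≈ 1.077, b = sin(fδ)/sin δ ≈ 0.880.
p = a·p₁ + b·p₂ ≈ (-0.766, 0.610, 0.202); φ = arcsin(p_z) ≈ 11.66°, λ = atan2(p_y, p_x) ≈ 141.48°.

≈ (11.7°N, 141.5°E)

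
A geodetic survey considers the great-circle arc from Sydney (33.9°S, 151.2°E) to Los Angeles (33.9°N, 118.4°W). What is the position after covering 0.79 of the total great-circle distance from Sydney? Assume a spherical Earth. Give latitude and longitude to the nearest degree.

From cos δ = sin φ₁ sin φ₂ + cos φ₁ cos φ₂ cos Δλ, the central angle is δ ≈ 1.892 rad (108.4°).
Interpolate at f = 0.79 with slerp weights a = sin((1−f)δ)/sin δ ≈ 0.408, b = sin(fδ)/sin δ ≈ 1.051.
p = a·p₁ + b·p₂ ≈ (-0.712, -0.604, 0.359); φ = arcsin(p_z) ≈ 21.02°, λ = atan2(p_y, p_x) ≈ -139.66°.

≈ 21°N, 140°W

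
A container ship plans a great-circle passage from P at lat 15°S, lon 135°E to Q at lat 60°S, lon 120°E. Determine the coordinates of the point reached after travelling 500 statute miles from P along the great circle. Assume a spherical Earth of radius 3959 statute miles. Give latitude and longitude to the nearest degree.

≈ lat 22°S, lon 134°E

The haversine formula gives a central angle δ ≈ 0.808 rad (46.3°) between the endpoints. The total great-circle distance is δ·R ≈ 0.808 × 3959 ≈ 3200 mi, so the target fraction is f = 500/3200 ≈ 0.156.
Interpolate at f ≈ 0.156 with slerp weights a = sin((1−f)δ)/sin δ ≈ 0.872, b = sin(fδ)/sin δ ≈ 0.174.
p = a·p₁ + b·p₂ ≈ (-0.639, 0.671, -0.376); φ = arcsin(p_z) ≈ -22.11°, λ = atan2(p_y, p_x) ≈ 133.61°.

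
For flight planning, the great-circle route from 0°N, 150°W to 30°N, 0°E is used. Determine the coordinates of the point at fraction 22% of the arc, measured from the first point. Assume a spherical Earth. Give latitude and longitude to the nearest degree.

Convert each endpoint to a unit vector on the sphere (x = cos φ cos λ, y = cos φ sin λ, z = sin φ).
The central angle between the endpoints is δ = arccos(p₁·p₂) ≈ 2.419 rad (138.6°).
Interpolate at f = 0.22 with slerp weights a = sin((1−f)δ)/sin δ ≈ 1.437, b = sin(fδ)/sin δ ≈ 0.767.
p = a·p₁ + b·p₂ ≈ (-0.580, -0.719, 0.384); φ = arcsin(p_z) ≈ 22.55°, λ = atan2(p_y, p_x) ≈ -128.92°.

≈ 23°N, 129°W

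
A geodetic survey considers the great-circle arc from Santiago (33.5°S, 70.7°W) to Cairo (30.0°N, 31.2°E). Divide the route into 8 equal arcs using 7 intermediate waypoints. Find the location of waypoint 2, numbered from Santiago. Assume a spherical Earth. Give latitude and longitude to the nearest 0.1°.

≈ 20.0°S, 42.0°W

Convert each endpoint to a unit vector on the sphere (x = cos φ cos λ, y = cos φ sin λ, z = sin φ).
The central angle between the endpoints is δ = arccos(p₁·p₂) ≈ 2.010 rad (115.1°).
Interpolate at f = 2/8 with slerp weights a = sin((1−f)δ)/sin δ ≈ 1.102, b = sin(fδ)/sin δ ≈ 0.532.
p = a·p₁ + b·p₂ ≈ (0.698, -0.629, -0.343); φ = arcsin(p_z) ≈ -20.03°, λ = atan2(p_y, p_x) ≈ -42.03°.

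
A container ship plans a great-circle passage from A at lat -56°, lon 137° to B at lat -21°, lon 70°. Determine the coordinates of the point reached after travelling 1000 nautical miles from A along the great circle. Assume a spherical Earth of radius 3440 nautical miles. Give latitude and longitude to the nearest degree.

≈ lat -51°, lon 110°

Write both endpoints as unit vectors p₁, p₂ with components (cos φ cos λ, cos φ sin λ, sin φ).
The central angle between the endpoints is δ = arccos(p₁·p₂) ≈ 1.046 rad (59.9°). The total great-circle distance is δ·R ≈ 1.046 × 3440 ≈ 3598 nmi, so the target fraction is f = 1000/3598 ≈ 0.278.
Interpolate at f ≈ 0.278 with slerp weights a = sin((1−f)δ)/sin δ ≈ 0.792, b = sin(fδ)/sin δ ≈ 0.331.
p = a·p₁ + b·p₂ ≈ (-0.218, 0.593, -0.775); φ = arcsin(p_z) ≈ -50.84°, λ = atan2(p_y, p_x) ≈ 110.21°.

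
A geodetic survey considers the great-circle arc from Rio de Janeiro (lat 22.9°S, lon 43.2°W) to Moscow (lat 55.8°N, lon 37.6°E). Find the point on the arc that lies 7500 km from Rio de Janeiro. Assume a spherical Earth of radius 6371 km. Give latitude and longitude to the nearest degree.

From cos δ = sin φ₁ sin φ₂ + cos φ₁ cos φ₂ cos Δλ, the central angle is δ ≈ 1.812 rad (103.8°). The total great-circle distance is δ·R ≈ 1.812 × 6371 ≈ 11545 km, so the target fraction is f = 7500/11545 ≈ 0.650.
Interpolate at f ≈ 0.650 with slerp weights a = sin((1−f)δ)/sin δ ≈ 0.611, b = sin(fδ)/sin δ ≈ 0.951.
p = a·p₁ + b·p₂ ≈ (0.834, -0.059, 0.549); φ = arcsin(p_z) ≈ 33.29°, λ = atan2(p_y, p_x) ≈ -4.05°.

≈ lat 33°N, lon 4°W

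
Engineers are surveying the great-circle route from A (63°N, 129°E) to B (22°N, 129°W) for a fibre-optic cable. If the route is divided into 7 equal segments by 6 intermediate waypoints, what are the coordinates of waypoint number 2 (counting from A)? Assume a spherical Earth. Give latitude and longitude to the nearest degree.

Convert each endpoint to a unit vector on the sphere (x = cos φ cos λ, y = cos φ sin λ, z = sin φ).
The central angle between the endpoints is δ = arccos(p₁·p₂) ≈ 1.322 rad (75.7°).
Interpolate at f = 2/7 with slerp weights a = sin((1−f)δ)/sin δ ≈ 0.836, b = sin(fδ)/sin δ ≈ 0.381.
p = a·p₁ + b·p₂ ≈ (-0.461, 0.021, 0.887); φ = arcsin(p_z) ≈ 62.53°, λ = atan2(p_y, p_x) ≈ 177.43°.

≈ (63°N, 177°E)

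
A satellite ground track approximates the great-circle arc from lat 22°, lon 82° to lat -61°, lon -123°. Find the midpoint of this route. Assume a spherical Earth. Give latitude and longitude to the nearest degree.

≈ lat -43°, lon 105°

Convert each endpoint to a unit vector on the sphere (x = cos φ cos λ, y = cos φ sin λ, z = sin φ).
The central angle between the endpoints is δ = arccos(p₁·p₂) ≈ 2.397 rad (137.3°).
Interpolate at f = 1/2 with slerp weights a = sin((1−f)δ)/sin δ ≈ 1.374, b = sin(fδ)/sin δ ≈ 1.374.
p = a·p₁ + b·p₂ ≈ (-0.185, 0.703, -0.687); φ = arcsin(p_z) ≈ -43.38°, λ = atan2(p_y, p_x) ≈ 104.78°.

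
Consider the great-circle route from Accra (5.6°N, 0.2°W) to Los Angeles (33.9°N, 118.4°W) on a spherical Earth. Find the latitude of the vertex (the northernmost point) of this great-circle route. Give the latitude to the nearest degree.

The great circle lies in the plane with unit normal n̂ = (p₁ × p₂)/|p₁ × p₂|.
Here n̂_z ≈ -0.773; the vertex latitude is φ_max = arccos|n̂_z| ≈ 39.4°.

≈ 39°N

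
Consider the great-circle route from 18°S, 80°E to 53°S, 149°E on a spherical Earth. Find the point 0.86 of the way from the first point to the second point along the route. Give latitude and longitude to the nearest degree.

≈ 51°S, 135°E

Convert each endpoint to a unit vector on the sphere (x = cos φ cos λ, y = cos φ sin λ, z = sin φ).
The central angle between the endpoints is δ = arccos(p₁·p₂) ≈ 1.102 rad (63.1°).
Interpolate at f = 0.86 with slerp weights a = sin((1−f)δ)/sin δ ≈ 0.172, b = sin(fδ)/sin δ ≈ 0.910.
p = a·p₁ + b·p₂ ≈ (-0.441, 0.443, -0.780); φ = arcsin(p_z) ≈ -51.28°, λ = atan2(p_y, p_x) ≈ 134.85°.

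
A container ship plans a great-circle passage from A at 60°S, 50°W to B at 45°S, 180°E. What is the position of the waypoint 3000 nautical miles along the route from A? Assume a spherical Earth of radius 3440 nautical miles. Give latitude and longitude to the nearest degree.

≈ 60°S, 166°W

Convert each endpoint to a unit vector on the sphere (x = cos φ cos λ, y = cos φ sin λ, z = sin φ).
The central angle between the endpoints is δ = arccos(p₁·p₂) ≈ 1.175 rad (67.3°). The total great-circle distance is δ·R ≈ 1.175 × 3440 ≈ 4044 nmi, so the target fraction is f = 3000/4044 ≈ 0.742.
Interpolate at f ≈ 0.742 with slerp weights a = sin((1−f)δ)/sin δ ≈ 0.324, b = sin(fδ)/sin δ ≈ 0.830.
p = a·p₁ + b·p₂ ≈ (-0.483, -0.124, -0.867); φ = arcsin(p_z) ≈ -60.11°, λ = atan2(p_y, p_x) ≈ -165.59°.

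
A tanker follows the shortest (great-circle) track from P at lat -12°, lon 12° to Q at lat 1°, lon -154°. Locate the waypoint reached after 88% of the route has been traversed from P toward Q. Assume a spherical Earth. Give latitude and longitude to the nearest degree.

From cos δ = sin φ₁ sin φ₂ + cos φ₁ cos φ₂ cos Δλ, the central angle is δ ≈ 2.832 rad (162.3°).
Interpolate at f = 0.88 with slerp weights a = sin((1−f)δ)/sin δ ≈ 1.096, b = sin(fδ)/sin δ ≈ 1.986.
p = a·p₁ + b·p₂ ≈ (-0.737, -0.648, -0.193); φ = arcsin(p_z) ≈ -11.13°, λ = atan2(p_y, p_x) ≈ -138.68°.

≈ lat -11°, lon -139°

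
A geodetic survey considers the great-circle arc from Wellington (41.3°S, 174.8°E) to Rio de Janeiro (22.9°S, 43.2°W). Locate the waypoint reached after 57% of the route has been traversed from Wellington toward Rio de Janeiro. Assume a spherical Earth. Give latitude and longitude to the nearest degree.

≈ (58°S, 84°W)

From cos δ = sin φ₁ sin φ₂ + cos φ₁ cos φ₂ cos Δλ, the central angle is δ ≈ 1.863 rad (106.8°).
Interpolate at f = 0.57 with slerp weights a = sin((1−f)δ)/sin δ ≈ 0.750, b = sin(fδ)/sin δ ≈ 0.912.
p = a·p₁ + b·p₂ ≈ (0.051, -0.524, -0.850); φ = arcsin(p_z) ≈ -58.22°, λ = atan2(p_y, p_x) ≈ -84.41°.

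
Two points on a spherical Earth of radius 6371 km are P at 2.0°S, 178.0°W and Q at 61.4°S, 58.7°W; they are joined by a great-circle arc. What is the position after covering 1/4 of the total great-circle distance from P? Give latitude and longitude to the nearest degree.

≈ 25°S, 166°W

Write both endpoints as unit vectors p₁, p₂ with components (cos φ cos λ, cos φ sin λ, sin φ).
The central angle between the endpoints is δ = arccos(p₁·p₂) ≈ 1.776 rad (101.7°).
Interpolate at f = 1/4 with slerp weights a = sin((1−f)δ)/sin δ ≈ 0.992, b = sin(fδ)/sin δ ≈ 0.439.
p = a·p₁ + b·p₂ ≈ (-0.882, -0.214, -0.420); φ = arcsin(p_z) ≈ -24.82°, λ = atan2(p_y, p_x) ≈ -166.36°.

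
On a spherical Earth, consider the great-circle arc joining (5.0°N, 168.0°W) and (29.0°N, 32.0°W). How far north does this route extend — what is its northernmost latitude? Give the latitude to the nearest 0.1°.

The great circle lies in the plane with unit normal n̂ = (p₁ × p₂)/|p₁ × p₂|.
Here n̂_z ≈ +0.746; the vertex latitude is φ_max = arccos|n̂_z| ≈ 41.8°.
Check via Clairaut: cos φ_max = |cos φ₁| · sin C = cos(5.0°)·sin(48.5°) ≈ 0.746, again giving ≈ 41.8°.

≈ 41.8°N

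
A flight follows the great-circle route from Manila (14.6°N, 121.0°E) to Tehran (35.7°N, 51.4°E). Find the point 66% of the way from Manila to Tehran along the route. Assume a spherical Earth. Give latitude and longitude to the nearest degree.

Convert each endpoint to a unit vector on the sphere (x = cos φ cos λ, y = cos φ sin λ, z = sin φ).
The central angle between the endpoints is δ = arccos(p₁·p₂) ≈ 1.136 rad (65.1°).
Interpolate at f = 0.66 with slerp weights a = sin((1−f)δ)/sin δ ≈ 0.415, b = sin(fδ)/sin δ ≈ 0.751.
p = a·p₁ + b·p₂ ≈ (0.174, 0.821, 0.543); φ = arcsin(p_z) ≈ 32.90°, λ = atan2(p_y, p_x) ≈ 78.06°.

≈ (33°N, 78°E)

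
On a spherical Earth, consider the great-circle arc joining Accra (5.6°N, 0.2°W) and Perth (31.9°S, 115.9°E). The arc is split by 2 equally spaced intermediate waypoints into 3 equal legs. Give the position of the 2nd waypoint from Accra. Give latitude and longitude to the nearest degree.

≈ 30°S, 71°E

The haversine formula gives a central angle δ ≈ 2.008 rad (115.0°) between the endpoints.
Interpolate at f = 2/3 with slerp weights a = sin((1−f)δ)/sin δ ≈ 0.685, b = sin(fδ)/sin δ ≈ 1.074.
p = a·p₁ + b·p₂ ≈ (0.283, 0.818, -0.501); φ = arcsin(p_z) ≈ -30.05°, λ = atan2(p_y, p_x) ≈ 70.90°.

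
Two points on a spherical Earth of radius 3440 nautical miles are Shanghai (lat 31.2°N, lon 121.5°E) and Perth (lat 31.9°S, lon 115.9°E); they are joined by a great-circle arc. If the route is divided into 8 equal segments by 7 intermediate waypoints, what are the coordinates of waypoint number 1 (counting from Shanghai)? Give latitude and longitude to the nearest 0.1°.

≈ lat 23.3°N, lon 120.7°E

From cos δ = sin φ₁ sin φ₂ + cos φ₁ cos φ₂ cos Δλ, the central angle is δ ≈ 1.105 rad (63.3°).
Interpolate at f = 1/8 with slerp weights a = sin((1−f)δ)/sin δ ≈ 0.921, b = sin(fδ)/sin δ ≈ 0.154.
p = a·p₁ + b·p₂ ≈ (-0.469, 0.790, 0.396); φ = arcsin(p_z) ≈ 23.32°, λ = atan2(p_y, p_x) ≈ 120.70°.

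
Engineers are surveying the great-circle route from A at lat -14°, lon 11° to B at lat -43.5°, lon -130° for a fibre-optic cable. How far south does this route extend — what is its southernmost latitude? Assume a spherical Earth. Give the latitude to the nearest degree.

The great circle lies in the plane with unit normal n̂ = (p₁ × p₂)/|p₁ × p₂|.
Here n̂_z ≈ -0.479; the vertex latitude is φ_max = arccos|n̂_z| ≈ 61.4°.
Check via Clairaut: cos φ_max = |cos φ₁| · sin C = cos(14.0°)·sin(150.4°) ≈ 0.479, again giving ≈ 61.4°.

≈ -61°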